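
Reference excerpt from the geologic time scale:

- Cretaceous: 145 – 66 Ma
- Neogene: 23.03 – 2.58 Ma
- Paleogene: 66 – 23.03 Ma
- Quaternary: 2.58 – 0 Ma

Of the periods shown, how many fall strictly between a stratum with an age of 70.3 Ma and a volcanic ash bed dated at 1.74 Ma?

2

The older date is 70.3 Ma and the younger is 1.74 Ma.
Periods with start < 70.3 and end > 1.74 Ma: Paleogene (66–23.03), Neogene (23.03–2.58).
That is 2 complete periods.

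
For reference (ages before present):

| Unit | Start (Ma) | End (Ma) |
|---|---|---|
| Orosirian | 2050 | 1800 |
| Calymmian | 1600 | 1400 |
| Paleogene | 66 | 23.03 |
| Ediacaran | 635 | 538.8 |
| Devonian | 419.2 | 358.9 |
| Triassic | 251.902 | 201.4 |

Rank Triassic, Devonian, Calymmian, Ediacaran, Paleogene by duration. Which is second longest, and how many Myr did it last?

Durations: Triassic 50.502; Devonian 60.3; Calymmian 200; Ediacaran 96.2; Paleogene 42.97 Myr.
Sorted longest-first: Calymmian (200), Ediacaran (96.2), Devonian (60.3), Triassic (50.502), Paleogene (42.97).
The second longest is Ediacaran at 96.2 Myr.

Ediacaran, 96.2 million years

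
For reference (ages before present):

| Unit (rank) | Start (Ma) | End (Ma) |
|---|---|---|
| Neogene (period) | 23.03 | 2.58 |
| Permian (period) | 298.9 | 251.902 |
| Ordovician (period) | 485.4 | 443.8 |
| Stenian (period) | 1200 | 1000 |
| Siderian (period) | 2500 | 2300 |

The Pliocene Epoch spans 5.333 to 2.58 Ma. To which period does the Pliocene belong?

Neogene

The Pliocene (5.333–2.58 Ma) lies entirely within 23.03–2.58 Ma, the Neogene Period.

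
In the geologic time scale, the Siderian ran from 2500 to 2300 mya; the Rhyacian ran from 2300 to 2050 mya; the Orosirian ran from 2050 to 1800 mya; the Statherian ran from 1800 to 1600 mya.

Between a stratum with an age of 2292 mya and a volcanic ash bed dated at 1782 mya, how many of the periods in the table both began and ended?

1

2292 Ma sits inside the Rhyacian (2300–2050) and 1782 Ma inside the Statherian (1800–1600); neither of those is wholly between the two dates.
The listed periods lying completely between them are Orosirian — 1 in all.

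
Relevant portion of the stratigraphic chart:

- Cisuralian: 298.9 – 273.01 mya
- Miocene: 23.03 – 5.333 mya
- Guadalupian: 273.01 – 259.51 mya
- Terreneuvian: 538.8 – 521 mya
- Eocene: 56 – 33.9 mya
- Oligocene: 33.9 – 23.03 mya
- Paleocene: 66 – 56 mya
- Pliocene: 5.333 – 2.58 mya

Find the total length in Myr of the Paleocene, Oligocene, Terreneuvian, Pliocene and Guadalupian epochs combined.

54.923 million years

Each duration: Paleocene = 10; Oligocene = 10.87; Terreneuvian = 17.8; Pliocene = 2.753; Guadalupian = 13.5.
Sum: 10 + 10.87 + 17.8 + 2.753 + 13.5 = 54.923 Myr.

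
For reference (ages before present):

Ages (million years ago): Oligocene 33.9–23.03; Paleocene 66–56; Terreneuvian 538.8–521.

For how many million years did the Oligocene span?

33.9 − 23.03 = 10.87 million years.

10.87 million years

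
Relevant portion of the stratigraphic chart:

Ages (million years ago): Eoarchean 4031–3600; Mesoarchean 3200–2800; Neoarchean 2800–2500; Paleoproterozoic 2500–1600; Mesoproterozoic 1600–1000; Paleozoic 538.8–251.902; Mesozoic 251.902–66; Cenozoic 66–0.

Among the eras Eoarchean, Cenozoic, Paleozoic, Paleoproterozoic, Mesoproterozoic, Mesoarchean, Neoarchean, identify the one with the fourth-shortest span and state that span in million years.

Durations: Eoarchean 431; Cenozoic 66; Paleozoic 286.898; Paleoproterozoic 900; Mesoproterozoic 600; Mesoarchean 400; Neoarchean 300 Myr.
Sorted shortest-first: Cenozoic (66), Paleozoic (286.898), Neoarchean (300), Mesoarchean (400), Eoarchean (431), Mesoproterozoic (600), Paleoproterozoic (900).
The fourth shortest is Mesoarchean at 400 Myr.

Mesoarchean, 400 million years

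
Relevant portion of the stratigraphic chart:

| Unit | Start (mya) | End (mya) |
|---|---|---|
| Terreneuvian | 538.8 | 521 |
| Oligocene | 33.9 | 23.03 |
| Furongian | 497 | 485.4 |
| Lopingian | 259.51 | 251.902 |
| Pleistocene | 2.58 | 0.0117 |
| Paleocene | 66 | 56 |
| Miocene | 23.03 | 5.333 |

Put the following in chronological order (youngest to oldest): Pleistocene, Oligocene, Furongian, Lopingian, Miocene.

Pleistocene → Miocene → Oligocene → Lopingian → Furongian

Sorting by start age (ascending Ma, since larger Ma = older): Pleistocene start 2.58, Miocene start 23.03, Oligocene start 33.9, Lopingian start 259.51, Furongian start 497.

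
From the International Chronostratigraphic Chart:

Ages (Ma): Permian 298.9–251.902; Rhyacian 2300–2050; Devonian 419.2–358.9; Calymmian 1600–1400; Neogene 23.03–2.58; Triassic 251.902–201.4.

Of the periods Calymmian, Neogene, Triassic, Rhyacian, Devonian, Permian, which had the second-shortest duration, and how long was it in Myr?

Permian, 46.998 million years

Start − end for each: Calymmian 1600 − 1400 = 200; Neogene 23.03 − 2.58 = 20.45; Triassic 251.902 − 201.4 = 50.502; Rhyacian 2300 − 2050 = 250; Devonian 419.2 − 358.9 = 60.3; Permian 298.9 − 251.902 = 46.998.
Ranking these from shortest: Neogene < Permian < Triassic < Devonian < Calymmian < Rhyacian.
Position 2 in that ranking is Permian, which lasted 46.998 Myr.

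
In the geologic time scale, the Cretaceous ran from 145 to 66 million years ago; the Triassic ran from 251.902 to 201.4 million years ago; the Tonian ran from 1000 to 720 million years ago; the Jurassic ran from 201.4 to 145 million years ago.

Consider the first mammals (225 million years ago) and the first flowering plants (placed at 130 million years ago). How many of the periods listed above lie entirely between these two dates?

1

225 Ma sits inside the Triassic (251.902–201.4) and 130 Ma inside the Cretaceous (145–66); neither of those is wholly between the two dates.
The listed periods lying completely between them are Jurassic — 1 in all.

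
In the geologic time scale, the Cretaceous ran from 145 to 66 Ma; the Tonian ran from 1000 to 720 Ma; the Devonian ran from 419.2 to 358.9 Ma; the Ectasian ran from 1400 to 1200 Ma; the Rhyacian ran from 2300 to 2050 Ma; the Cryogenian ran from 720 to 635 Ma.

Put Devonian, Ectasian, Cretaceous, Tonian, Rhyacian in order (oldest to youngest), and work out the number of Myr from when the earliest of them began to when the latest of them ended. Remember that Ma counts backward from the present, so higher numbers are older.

From the excerpt: Devonian 419.2–358.9; Ectasian 1400–1200; Cretaceous 145–66; Tonian 1000–720; Rhyacian 2300–2050 (Ma).
Larger Ma is earlier, so the oldest is Rhyacian and the youngest is Cretaceous; oldest to youngest: Rhyacian, Ectasian, Tonian, Devonian, Cretaceous.
Oldest start 2300 minus youngest end 66 gives 2234 Myr overall.

Rhyacian, Ectasian, Tonian, Devonian, Cretaceous; total span 2234 Myr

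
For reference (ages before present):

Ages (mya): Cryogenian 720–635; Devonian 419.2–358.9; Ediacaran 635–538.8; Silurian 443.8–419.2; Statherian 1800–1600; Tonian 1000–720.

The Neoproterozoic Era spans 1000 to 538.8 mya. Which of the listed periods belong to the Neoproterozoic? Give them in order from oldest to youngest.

Tonian, Cryogenian, Ediacaran

Periods with both bounds inside 1000–538.8 Ma: Tonian (1000–720), Cryogenian (720–635), Ediacaran (635–538.8).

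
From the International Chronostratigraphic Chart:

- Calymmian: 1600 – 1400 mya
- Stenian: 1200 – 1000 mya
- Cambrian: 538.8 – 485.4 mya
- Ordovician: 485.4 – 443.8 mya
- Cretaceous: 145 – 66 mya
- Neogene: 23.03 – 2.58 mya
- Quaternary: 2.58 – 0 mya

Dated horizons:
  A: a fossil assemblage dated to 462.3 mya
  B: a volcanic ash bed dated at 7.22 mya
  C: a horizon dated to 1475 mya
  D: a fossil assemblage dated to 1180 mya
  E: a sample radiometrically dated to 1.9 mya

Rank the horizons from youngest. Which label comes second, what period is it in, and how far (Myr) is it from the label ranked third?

B, in the Neogene; 455.08 million years to A

Sorted youngest-first by Ma: E (1.9), B (7.22), A (462.3), D (1180), C (1475).
The second youngest is B at 7.22 Ma, which lies in 23.03–2.58 Ma: the Neogene.
The third youngest is A at 462.3 Ma; separation = |7.22 − 462.3| = 455.08 Myr.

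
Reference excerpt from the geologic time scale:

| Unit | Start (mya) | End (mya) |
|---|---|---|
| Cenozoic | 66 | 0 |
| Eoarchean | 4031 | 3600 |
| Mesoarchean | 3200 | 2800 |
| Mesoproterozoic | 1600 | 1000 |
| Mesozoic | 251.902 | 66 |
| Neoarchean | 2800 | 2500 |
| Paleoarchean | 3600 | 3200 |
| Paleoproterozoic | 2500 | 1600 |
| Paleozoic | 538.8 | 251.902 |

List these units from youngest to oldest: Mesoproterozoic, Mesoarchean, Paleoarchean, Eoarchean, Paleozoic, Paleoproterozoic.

Read off each span (Ma): Mesoproterozoic 1600–1000; Mesoarchean 3200–2800; Paleoarchean 3600–3200; Eoarchean 4031–3600; Paleozoic 538.8–251.902; Paleoproterozoic 2500–1600.
Larger Ma is older, so oldest→youngest is Eoarchean, Paleoarchean, Mesoarchean, Paleoproterozoic, Mesoproterozoic, Paleozoic; reverse it for youngest→oldest.

Paleozoic, Mesoproterozoic, Paleoproterozoic, Mesoarchean, Paleoarchean, Eoarchean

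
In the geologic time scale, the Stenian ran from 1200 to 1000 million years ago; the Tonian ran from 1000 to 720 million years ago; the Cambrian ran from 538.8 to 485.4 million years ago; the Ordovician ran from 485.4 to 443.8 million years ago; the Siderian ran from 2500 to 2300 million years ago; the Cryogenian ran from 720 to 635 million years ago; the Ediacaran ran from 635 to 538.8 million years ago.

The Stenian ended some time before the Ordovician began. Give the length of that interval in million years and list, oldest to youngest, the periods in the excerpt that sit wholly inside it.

514.6 million years; Tonian, Cryogenian, Ediacaran, Cambrian

End of Stenian = 1000 Ma; start of Ordovician = 485.4 Ma.
Gap = 1000 − 485.4 = 514.6 Myr.
Periods wholly inside 1000–485.4 Ma: Tonian (1000–720), Cryogenian (720–635), Ediacaran (635–538.8), Cambrian (538.8–485.4).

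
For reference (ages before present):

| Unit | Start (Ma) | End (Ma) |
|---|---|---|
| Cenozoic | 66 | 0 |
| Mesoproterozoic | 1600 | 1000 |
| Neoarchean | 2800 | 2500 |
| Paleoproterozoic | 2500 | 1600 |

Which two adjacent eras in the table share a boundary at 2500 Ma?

The Neoarchean ends at 2500 Ma and the Paleoproterozoic begins at 2500 Ma, so they share that boundary.

Neoarchean and Paleoproterozoic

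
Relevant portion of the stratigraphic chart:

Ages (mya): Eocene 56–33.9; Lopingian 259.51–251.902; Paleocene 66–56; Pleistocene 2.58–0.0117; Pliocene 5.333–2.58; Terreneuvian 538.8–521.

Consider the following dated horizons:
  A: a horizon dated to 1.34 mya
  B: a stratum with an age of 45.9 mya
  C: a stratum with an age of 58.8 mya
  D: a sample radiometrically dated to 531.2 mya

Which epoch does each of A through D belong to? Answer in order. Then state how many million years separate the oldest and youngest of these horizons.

A — Pleistocene; B — Eocene; C — Paleocene; D — Terreneuvian; span 529.86 million years

Match each age against the start–end ranges in the excerpt: A = 1.34 Ma → Pleistocene (2.58–0.0117); B = 45.9 Ma → Eocene (56–33.9); C = 58.8 Ma → Paleocene (66–56); D = 531.2 Ma → Terreneuvian (538.8–521).
The largest age is 531.2 Ma and the smallest is 1.34 Ma; their difference is 529.86 Myr.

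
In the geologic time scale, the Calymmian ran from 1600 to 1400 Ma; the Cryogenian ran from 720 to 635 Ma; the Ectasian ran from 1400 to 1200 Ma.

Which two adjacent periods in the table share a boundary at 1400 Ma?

The Calymmian ends at 1400 Ma and the Ectasian begins at 1400 Ma, so they share that boundary.

Calymmian and Ectasian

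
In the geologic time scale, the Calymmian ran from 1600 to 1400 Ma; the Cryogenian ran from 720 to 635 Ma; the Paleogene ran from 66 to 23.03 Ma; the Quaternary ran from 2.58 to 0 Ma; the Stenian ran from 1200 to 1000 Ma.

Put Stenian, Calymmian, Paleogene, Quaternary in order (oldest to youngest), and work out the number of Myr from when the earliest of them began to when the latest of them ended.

Calymmian → Stenian → Paleogene → Quaternary; total span 1600 Myr

From the excerpt: Stenian 1200–1000; Calymmian 1600–1400; Paleogene 66–23.03; Quaternary 2.58–0 (Ma).
Larger Ma is earlier, so the oldest is Calymmian and the youngest is Quaternary; oldest to youngest: Calymmian, Stenian, Paleogene, Quaternary.
Oldest start 1600 minus youngest end 0 gives 1600 Myr overall.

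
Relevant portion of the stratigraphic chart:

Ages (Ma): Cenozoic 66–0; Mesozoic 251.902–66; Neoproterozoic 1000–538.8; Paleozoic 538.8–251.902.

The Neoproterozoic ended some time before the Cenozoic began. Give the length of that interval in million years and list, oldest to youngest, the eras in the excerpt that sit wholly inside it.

472.8 million years; Paleozoic, Mesozoic

End of Neoproterozoic = 538.8 Ma; start of Cenozoic = 66 Ma.
Gap = 538.8 − 66 = 472.8 Myr.
Eras wholly inside 538.8–66 Ma: Paleozoic (538.8–251.902), Mesozoic (251.902–66).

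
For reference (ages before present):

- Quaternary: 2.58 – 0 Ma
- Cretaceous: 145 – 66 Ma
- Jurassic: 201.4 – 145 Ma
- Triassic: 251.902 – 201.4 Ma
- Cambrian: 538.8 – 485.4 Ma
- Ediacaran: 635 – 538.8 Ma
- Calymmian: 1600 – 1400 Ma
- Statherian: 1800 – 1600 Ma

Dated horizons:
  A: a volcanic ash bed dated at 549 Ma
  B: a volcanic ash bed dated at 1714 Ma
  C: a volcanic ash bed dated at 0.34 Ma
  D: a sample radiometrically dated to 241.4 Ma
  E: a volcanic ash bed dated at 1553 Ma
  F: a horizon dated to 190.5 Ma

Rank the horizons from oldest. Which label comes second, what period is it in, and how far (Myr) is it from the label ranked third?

E, in the Calymmian; 1004 million years to A

Larger Ma means older, so oldest first: B 1714 > E 1553 > A 549 > D 241.4 > F 190.5 > C 0.34.
Counting 2 along gives E (1553 Ma); the excerpt puts that inside the Calymmian, 1600–1400 Ma.
Next in line is A (549 Ma), and 1553 − 549 = 1004 Myr.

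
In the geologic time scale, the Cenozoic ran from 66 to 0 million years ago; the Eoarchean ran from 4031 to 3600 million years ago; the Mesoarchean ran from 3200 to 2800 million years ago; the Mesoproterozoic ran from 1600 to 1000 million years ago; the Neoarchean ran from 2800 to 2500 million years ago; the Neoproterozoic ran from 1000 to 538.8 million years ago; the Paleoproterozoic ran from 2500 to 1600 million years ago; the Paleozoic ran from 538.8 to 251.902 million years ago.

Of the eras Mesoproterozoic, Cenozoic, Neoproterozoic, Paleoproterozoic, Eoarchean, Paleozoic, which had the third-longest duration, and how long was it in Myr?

Neoproterozoic, 461.2 million years

Start − end for each: Mesoproterozoic 1600 − 1000 = 600; Cenozoic 66 − 0 = 66; Neoproterozoic 1000 − 538.8 = 461.2; Paleoproterozoic 2500 − 1600 = 900; Eoarchean 4031 − 3600 = 431; Paleozoic 538.8 − 251.902 = 286.898.
Ranking these from longest: Paleoproterozoic > Mesoproterozoic > Neoproterozoic > Eoarchean > Paleozoic > Cenozoic.
Position 3 in that ranking is Neoproterozoic, which lasted 461.2 Myr.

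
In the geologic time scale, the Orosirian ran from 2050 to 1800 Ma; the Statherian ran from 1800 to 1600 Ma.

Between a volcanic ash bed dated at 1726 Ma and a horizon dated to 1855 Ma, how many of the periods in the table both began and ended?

0

The older date is 1855 Ma and the younger is 1726 Ma.
No period both begins after 1855 Ma and ends before 1726 Ma, so the count is 0.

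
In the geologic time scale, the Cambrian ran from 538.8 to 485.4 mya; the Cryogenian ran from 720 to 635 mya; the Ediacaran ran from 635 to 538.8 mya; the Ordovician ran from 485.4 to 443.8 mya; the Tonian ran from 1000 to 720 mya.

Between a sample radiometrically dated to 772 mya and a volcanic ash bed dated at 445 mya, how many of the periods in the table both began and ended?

The older date is 772 Ma and the younger is 445 Ma.
Periods with start < 772 and end > 445 Ma: Cryogenian (720–635), Ediacaran (635–538.8), Cambrian (538.8–485.4).
That is 3 complete periods.

3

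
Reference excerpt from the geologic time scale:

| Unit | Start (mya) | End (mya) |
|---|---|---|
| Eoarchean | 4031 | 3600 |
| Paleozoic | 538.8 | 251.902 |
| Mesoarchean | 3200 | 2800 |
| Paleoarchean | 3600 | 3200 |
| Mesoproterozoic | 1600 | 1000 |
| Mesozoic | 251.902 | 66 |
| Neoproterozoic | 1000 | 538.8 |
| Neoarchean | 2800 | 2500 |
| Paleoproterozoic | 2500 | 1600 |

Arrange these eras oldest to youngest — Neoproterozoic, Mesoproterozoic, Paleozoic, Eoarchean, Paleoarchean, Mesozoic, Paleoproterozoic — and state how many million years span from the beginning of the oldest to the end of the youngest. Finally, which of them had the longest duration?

Eoarchean → Paleoarchean → Paleoproterozoic → Mesoproterozoic → Neoproterozoic → Paleozoic → Mesozoic; total span 3965 Myr; longest is Paleoproterozoic

Start ages (Ma): Eoarchean 4031, Paleoarchean 3600, Paleoproterozoic 2500, Mesoproterozoic 1600, Neoproterozoic 1000, Paleozoic 538.8, Mesozoic 251.902.
Ordered oldest to youngest: Eoarchean, Paleoarchean, Paleoproterozoic, Mesoproterozoic, Neoproterozoic, Paleozoic, Mesozoic.
Span = 4031 − 66 = 3965 Myr.
Durations: Paleozoic 286.898, Paleoproterozoic 900, Paleoarchean 400, Mesoproterozoic 600, Mesozoic 185.902, Neoproterozoic 461.2, Eoarchean 431 → longest is Paleoproterozoic (900 Myr).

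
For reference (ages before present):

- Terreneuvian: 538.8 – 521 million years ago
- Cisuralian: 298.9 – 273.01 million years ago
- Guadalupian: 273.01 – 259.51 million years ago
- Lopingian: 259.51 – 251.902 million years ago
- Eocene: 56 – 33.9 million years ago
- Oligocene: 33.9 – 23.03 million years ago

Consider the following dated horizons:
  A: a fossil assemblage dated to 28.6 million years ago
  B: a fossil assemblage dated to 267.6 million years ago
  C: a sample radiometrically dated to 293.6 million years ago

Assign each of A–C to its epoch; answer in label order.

A: 28.6 Ma lies in 33.9–23.03 Ma, so Oligocene.
B: 267.6 Ma lies in 273.01–259.51 Ma, so Guadalupian.
C: 293.6 Ma lies in 298.9–273.01 Ma, so Cisuralian.

A — Oligocene; B — Guadalupian; C — Cisuralian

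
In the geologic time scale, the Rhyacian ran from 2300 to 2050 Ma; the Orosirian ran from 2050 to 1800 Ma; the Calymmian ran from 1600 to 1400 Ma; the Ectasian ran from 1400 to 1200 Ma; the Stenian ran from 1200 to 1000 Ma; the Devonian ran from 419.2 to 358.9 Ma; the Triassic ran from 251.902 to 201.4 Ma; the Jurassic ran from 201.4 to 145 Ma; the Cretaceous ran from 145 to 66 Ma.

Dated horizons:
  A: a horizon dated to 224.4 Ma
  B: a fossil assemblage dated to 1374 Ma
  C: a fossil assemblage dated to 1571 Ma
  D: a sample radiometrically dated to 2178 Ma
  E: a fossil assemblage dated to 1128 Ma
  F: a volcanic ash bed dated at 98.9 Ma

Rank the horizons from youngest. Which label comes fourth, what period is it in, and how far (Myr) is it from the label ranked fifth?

B, in the Ectasian; 197 million years to C

Sorted youngest-first by Ma: F (98.9), A (224.4), E (1128), B (1374), C (1571), D (2178).
The fourth youngest is B at 1374 Ma, which lies in 1400–1200 Ma: the Ectasian.
The fifth youngest is C at 1571 Ma; separation = |1374 − 1571| = 197 Myr.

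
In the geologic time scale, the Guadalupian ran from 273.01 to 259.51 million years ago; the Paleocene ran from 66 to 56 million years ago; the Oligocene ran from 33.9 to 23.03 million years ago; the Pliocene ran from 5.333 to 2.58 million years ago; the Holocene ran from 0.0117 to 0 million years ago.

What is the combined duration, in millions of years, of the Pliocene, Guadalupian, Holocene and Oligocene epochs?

27.1347 million years

Each duration: Pliocene = 2.753; Guadalupian = 13.5; Holocene = 0.0117; Oligocene = 10.87.
Sum: 2.753 + 13.5 + 0.0117 + 10.87 = 27.1347 Myr.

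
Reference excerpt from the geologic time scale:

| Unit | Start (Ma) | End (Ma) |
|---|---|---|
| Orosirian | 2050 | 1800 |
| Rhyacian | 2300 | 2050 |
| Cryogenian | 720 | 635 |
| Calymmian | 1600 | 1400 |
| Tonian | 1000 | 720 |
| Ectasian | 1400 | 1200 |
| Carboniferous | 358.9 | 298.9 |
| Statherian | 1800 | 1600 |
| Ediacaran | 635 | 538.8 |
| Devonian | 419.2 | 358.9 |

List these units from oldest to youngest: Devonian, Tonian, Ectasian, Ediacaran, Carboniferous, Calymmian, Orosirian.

The oldest of these is Orosirian (starts 2050 Ma) and the youngest is Carboniferous (ends 298.9 Ma).
In between, by decreasing start age: Calymmian (1600), Ectasian (1400), Tonian (1000), Ediacaran (635), Devonian (419.2).

Orosirian → Calymmian → Ectasian → Tonian → Ediacaran → Devonian → Carboniferous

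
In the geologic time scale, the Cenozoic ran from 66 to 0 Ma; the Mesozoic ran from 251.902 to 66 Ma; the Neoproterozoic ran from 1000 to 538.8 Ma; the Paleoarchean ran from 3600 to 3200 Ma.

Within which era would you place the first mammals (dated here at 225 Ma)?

225 Ma lies between 251.902 and 66 Ma, so it falls in the Mesozoic.

Mesozoic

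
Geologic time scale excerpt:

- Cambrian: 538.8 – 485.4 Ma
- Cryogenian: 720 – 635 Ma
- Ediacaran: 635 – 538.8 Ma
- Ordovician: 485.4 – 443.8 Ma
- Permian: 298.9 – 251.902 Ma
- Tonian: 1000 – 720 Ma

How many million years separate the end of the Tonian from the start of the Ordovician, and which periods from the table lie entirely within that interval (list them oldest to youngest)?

234.6 million years; Cryogenian, Ediacaran, Cambrian

The Tonian closes at 720 Ma and the Ordovician opens at 485.4 Ma, so the interval is 720 − 485.4 = 234.6 Myr.
A period fits inside if it starts at or after 720 Ma and ends at or before 485.4 Ma; oldest first that gives Cryogenian, Ediacaran, Cambrian.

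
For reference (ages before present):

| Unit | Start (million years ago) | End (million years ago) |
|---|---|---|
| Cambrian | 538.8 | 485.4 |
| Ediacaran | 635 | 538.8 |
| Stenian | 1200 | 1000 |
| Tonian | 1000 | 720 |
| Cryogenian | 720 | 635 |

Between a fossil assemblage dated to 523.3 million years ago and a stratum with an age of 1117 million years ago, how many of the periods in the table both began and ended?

3

1117 Ma sits inside the Stenian (1200–1000) and 523.3 Ma inside the Cambrian (538.8–485.4); neither of those is wholly between the two dates.
The listed periods lying completely between them are Tonian, Cryogenian, Ediacaran — 3 in all.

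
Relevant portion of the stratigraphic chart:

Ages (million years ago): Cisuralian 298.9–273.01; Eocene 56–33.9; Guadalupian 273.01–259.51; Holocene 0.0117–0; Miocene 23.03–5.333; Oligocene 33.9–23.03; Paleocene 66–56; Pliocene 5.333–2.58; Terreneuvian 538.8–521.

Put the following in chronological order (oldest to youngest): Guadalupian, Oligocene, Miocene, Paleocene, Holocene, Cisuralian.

Read off each span (Ma): Guadalupian 273.01–259.51; Oligocene 33.9–23.03; Miocene 23.03–5.333; Paleocene 66–56; Holocene 0.0117–0; Cisuralian 298.9–273.01.
Larger Ma is older, so oldest→youngest is Cisuralian, Guadalupian, Paleocene, Oligocene, Miocene, Holocene.

Cisuralian, Guadalupian, Paleocene, Oligocene, Miocene, Holocene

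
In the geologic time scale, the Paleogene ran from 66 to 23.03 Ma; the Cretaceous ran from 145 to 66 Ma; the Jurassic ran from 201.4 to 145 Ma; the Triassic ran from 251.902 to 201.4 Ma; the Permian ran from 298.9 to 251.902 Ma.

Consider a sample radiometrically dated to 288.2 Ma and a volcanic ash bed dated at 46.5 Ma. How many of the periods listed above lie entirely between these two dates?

3

288.2 Ma sits inside the Permian (298.9–251.902) and 46.5 Ma inside the Paleogene (66–23.03); neither of those is wholly between the two dates.
The listed periods lying completely between them are Triassic, Jurassic, Cretaceous — 3 in all.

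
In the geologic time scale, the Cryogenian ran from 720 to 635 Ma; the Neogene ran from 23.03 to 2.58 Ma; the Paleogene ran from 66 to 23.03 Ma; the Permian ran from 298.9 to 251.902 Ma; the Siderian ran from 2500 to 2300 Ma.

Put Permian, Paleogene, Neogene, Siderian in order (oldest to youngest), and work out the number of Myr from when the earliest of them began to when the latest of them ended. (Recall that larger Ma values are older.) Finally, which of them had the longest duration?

Siderian → Permian → Paleogene → Neogene; total span 2497.42 Myr; longest is Siderian

From the excerpt: Permian 298.9–251.902; Paleogene 66–23.03; Neogene 23.03–2.58; Siderian 2500–2300 (Ma).
Larger Ma is earlier, so the oldest is Siderian and the youngest is Neogene; oldest to youngest: Siderian, Permian, Paleogene, Neogene.
Oldest start 2500 minus youngest end 2.58 gives 2497.42 Myr overall.
Individual lengths (start − end): Siderian 200; Permian 46.998; Paleogene 42.97; Neogene 20.45. The largest is Siderian at 200 Myr.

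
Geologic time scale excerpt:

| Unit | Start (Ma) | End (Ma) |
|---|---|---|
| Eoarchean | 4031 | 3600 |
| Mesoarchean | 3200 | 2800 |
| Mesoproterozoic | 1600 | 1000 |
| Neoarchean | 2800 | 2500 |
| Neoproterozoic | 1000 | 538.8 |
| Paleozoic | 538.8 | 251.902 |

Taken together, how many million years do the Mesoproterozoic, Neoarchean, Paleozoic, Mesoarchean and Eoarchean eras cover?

2017.898 million years

Duration is start − end for each: (1600 − 1000) + (2800 − 2500) + (538.8 − 251.902) + (3200 − 2800) + (4031 − 3600).
That is 600 + 300 + 286.898 + 400 + 431, which totals 2017.898 million years.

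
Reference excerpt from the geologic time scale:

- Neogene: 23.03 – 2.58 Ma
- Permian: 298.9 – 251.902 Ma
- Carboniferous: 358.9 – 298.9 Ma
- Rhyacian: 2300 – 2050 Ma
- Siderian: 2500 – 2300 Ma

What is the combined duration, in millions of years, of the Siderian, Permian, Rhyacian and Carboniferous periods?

Duration is start − end for each: (2500 − 2300) + (298.9 − 251.902) + (2300 − 2050) + (358.9 − 298.9).
That is 200 + 46.998 + 250 + 60, which totals 556.998 million years.

556.998 million years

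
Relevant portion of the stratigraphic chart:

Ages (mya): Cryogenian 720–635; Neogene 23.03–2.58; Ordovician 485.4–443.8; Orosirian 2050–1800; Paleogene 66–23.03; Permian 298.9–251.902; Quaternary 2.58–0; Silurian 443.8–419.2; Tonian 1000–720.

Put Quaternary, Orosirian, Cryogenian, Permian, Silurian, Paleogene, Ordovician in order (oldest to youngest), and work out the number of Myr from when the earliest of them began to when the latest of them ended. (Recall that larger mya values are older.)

From the excerpt: Quaternary 2.58–0; Orosirian 2050–1800; Cryogenian 720–635; Permian 298.9–251.902; Silurian 443.8–419.2; Paleogene 66–23.03; Ordovician 485.4–443.8 (Ma).
Larger Ma is earlier, so the oldest is Orosirian and the youngest is Quaternary; oldest to youngest: Orosirian, Cryogenian, Ordovician, Silurian, Permian, Paleogene, Quaternary.
Oldest start 2050 minus youngest end 0 gives 2050 Myr overall.

Orosirian → Cryogenian → Ordovician → Silurian → Permian → Paleogene → Quaternary; total span 2050 Myr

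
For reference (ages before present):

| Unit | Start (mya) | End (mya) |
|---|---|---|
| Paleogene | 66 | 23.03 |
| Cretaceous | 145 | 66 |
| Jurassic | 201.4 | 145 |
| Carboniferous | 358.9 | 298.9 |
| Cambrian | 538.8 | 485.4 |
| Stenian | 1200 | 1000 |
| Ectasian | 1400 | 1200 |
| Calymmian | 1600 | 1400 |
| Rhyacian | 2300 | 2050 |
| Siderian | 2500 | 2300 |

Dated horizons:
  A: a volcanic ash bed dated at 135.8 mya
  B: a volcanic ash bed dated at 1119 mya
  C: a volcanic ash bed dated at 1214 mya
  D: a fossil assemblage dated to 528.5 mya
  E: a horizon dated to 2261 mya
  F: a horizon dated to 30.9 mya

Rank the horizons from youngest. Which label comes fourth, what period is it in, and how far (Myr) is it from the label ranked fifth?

B, in the Stenian; 95 million years to C

Sorted youngest-first by Ma: F (30.9), A (135.8), D (528.5), B (1119), C (1214), E (2261).
The fourth youngest is B at 1119 Ma, which lies in 1200–1000 Ma: the Stenian.
The fifth youngest is C at 1214 Ma; separation = |1119 − 1214| = 95 Myr.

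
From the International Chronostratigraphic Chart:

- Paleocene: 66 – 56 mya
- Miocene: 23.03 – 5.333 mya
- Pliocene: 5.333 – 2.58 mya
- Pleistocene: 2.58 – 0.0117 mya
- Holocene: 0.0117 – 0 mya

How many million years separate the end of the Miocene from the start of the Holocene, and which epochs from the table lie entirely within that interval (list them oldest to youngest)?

The Miocene closes at 5.333 Ma and the Holocene opens at 0.0117 Ma, so the interval is 5.333 − 0.0117 = 5.3213 Myr.
An epoch fits inside if it starts at or after 5.333 Ma and ends at or before 0.0117 Ma; oldest first that gives Pliocene, Pleistocene.

5.3213 million years; Pliocene, Pleistocene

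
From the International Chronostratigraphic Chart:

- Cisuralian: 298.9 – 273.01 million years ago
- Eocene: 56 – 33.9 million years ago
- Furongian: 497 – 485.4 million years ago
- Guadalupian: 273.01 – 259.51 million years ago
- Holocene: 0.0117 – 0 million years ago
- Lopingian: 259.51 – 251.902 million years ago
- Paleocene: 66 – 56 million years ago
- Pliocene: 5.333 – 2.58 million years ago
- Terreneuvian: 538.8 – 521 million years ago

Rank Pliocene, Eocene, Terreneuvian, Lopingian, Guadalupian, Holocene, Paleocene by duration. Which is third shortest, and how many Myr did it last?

Durations: Pliocene 2.753; Eocene 22.1; Terreneuvian 17.8; Lopingian 7.608; Guadalupian 13.5; Holocene 0.0117; Paleocene 10 Myr.
Sorted shortest-first: Holocene (0.0117), Pliocene (2.753), Lopingian (7.608), Paleocene (10), Guadalupian (13.5), Terreneuvian (17.8), Eocene (22.1).
The third shortest is Lopingian at 7.608 Myr.

Lopingian, 7.608 million years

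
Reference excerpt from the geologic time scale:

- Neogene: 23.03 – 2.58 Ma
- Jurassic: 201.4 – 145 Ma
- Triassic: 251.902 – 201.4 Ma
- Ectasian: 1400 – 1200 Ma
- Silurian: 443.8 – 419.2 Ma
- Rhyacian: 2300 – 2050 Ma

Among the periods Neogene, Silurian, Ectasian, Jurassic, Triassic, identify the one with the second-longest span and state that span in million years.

Jurassic, 56.4 million years

Durations: Neogene 20.45; Silurian 24.6; Ectasian 200; Jurassic 56.4; Triassic 50.502 Myr.
Sorted longest-first: Ectasian (200), Jurassic (56.4), Triassic (50.502), Silurian (24.6), Neogene (20.45).
The second longest is Jurassic at 56.4 Myr.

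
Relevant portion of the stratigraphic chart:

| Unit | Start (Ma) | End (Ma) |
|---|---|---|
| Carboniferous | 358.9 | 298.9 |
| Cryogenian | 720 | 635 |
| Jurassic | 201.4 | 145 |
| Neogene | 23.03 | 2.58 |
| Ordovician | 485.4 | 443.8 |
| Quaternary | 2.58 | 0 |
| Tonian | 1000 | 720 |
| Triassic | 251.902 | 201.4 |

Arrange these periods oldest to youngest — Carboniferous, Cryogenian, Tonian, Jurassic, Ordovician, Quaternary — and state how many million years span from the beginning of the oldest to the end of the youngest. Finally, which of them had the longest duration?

Tonian, Cryogenian, Ordovician, Carboniferous, Jurassic, Quaternary; total span 1000 Myr; longest is Tonian

From the excerpt: Carboniferous 358.9–298.9; Cryogenian 720–635; Tonian 1000–720; Jurassic 201.4–145; Ordovician 485.4–443.8; Quaternary 2.58–0 (Ma).
Larger Ma is earlier, so the oldest is Tonian and the youngest is Quaternary; oldest to youngest: Tonian, Cryogenian, Ordovician, Carboniferous, Jurassic, Quaternary.
Oldest start 1000 minus youngest end 0 gives 1000 Myr overall.
Individual lengths (start − end): Tonian 280; Quaternary 2.58; Carboniferous 60; Jurassic 56.4; Cryogenian 85; Ordovician 41.6. The largest is Tonian at 280 Myr.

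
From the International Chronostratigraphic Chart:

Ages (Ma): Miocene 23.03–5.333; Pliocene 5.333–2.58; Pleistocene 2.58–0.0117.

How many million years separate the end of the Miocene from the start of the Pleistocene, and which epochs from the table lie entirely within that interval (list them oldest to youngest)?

End of Miocene = 5.333 Ma; start of Pleistocene = 2.58 Ma.
Gap = 5.333 − 2.58 = 2.753 Myr.
Epochs wholly inside 5.333–2.58 Ma: Pliocene (5.333–2.58).

2.753 million years; Pliocene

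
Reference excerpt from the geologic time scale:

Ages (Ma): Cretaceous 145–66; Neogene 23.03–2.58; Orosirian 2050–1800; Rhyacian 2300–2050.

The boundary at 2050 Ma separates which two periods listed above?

Rhyacian and Orosirian

The Rhyacian ends at 2050 Ma and the Orosirian begins at 2050 Ma, so they share that boundary.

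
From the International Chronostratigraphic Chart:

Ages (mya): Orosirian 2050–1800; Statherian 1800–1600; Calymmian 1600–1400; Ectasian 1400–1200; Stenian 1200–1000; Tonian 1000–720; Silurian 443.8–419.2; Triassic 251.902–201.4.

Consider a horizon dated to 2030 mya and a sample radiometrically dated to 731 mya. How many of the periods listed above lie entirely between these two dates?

2030 Ma sits inside the Orosirian (2050–1800) and 731 Ma inside the Tonian (1000–720); neither of those is wholly between the two dates.
The listed periods lying completely between them are Statherian, Calymmian, Ectasian, Stenian — 4 in all.

4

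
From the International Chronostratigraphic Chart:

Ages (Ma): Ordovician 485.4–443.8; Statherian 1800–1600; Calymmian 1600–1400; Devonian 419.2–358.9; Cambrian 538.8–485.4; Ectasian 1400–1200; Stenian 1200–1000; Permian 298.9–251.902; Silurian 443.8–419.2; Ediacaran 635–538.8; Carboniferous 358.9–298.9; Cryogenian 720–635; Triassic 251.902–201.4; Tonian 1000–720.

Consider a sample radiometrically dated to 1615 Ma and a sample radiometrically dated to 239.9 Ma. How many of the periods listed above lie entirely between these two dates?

12

1615 Ma sits inside the Statherian (1800–1600) and 239.9 Ma inside the Triassic (251.902–201.4); neither of those is wholly between the two dates.
The listed periods lying completely between them are Calymmian, Ectasian, Stenian, Tonian, Cryogenian, Ediacaran, Cambrian, Ordovician, Silurian, Devonian, Carboniferous, Permian — 12 in all.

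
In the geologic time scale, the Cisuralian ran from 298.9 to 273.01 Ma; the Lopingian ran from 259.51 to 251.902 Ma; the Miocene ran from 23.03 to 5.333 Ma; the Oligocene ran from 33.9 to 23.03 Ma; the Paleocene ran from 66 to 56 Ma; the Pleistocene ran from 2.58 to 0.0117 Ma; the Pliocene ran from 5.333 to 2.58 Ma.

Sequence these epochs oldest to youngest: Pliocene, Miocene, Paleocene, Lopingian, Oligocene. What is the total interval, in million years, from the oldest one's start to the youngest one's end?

Lopingian → Paleocene → Oligocene → Miocene → Pliocene; total span 256.93 Myr

From the excerpt: Pliocene 5.333–2.58; Miocene 23.03–5.333; Paleocene 66–56; Lopingian 259.51–251.902; Oligocene 33.9–23.03 (Ma).
Larger Ma is earlier, so the oldest is Lopingian and the youngest is Pliocene; oldest to youngest: Lopingian, Paleocene, Oligocene, Miocene, Pliocene.
Oldest start 259.51 minus youngest end 2.58 gives 256.93 Myr overall.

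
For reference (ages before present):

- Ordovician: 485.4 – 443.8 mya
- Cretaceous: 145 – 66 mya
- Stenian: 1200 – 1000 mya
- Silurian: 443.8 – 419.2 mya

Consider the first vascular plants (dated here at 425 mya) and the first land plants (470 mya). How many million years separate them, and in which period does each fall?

45 million years apart; the first in the Silurian, the second in the Ordovician

Elapsed time: 470 − 425 = 45 Myr.
425 Ma lies within 443.8–419.2 Ma: Silurian.
470 Ma lies within 485.4–443.8 Ma: Ordovician.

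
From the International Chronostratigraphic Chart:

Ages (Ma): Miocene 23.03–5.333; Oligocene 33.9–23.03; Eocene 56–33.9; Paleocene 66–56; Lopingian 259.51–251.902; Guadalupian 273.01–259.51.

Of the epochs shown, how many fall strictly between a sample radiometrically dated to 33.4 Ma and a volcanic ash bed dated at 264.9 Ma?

264.9 Ma sits inside the Guadalupian (273.01–259.51) and 33.4 Ma inside the Oligocene (33.9–23.03); neither of those is wholly between the two dates.
The listed epochs lying completely between them are Lopingian, Paleocene, Eocene — 3 in all.

3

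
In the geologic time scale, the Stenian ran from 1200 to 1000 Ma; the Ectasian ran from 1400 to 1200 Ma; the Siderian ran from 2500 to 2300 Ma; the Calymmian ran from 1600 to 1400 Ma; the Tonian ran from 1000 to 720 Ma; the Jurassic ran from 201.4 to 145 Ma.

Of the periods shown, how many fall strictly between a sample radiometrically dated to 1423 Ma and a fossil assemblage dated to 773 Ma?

2

1423 Ma sits inside the Calymmian (1600–1400) and 773 Ma inside the Tonian (1000–720); neither of those is wholly between the two dates.
The listed periods lying completely between them are Ectasian, Stenian — 2 in all.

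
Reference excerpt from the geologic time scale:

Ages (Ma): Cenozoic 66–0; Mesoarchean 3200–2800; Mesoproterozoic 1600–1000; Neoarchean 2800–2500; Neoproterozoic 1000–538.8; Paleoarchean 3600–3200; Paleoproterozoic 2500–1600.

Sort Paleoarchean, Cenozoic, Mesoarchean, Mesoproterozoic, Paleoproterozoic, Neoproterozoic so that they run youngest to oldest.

Cenozoic → Neoproterozoic → Mesoproterozoic → Paleoproterozoic → Mesoarchean → Paleoarchean

Read off each span (Ma): Paleoarchean 3600–3200; Cenozoic 66–0; Mesoarchean 3200–2800; Mesoproterozoic 1600–1000; Paleoproterozoic 2500–1600; Neoproterozoic 1000–538.8.
Larger Ma is older, so oldest→youngest is Paleoarchean, Mesoarchean, Paleoproterozoic, Mesoproterozoic, Neoproterozoic, Cenozoic; reverse it for youngest→oldest.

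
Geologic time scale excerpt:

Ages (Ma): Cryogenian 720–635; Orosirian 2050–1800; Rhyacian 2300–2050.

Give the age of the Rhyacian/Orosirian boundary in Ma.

2050 Ma

The Rhyacian ends and the Orosirian begins at 2050 Ma.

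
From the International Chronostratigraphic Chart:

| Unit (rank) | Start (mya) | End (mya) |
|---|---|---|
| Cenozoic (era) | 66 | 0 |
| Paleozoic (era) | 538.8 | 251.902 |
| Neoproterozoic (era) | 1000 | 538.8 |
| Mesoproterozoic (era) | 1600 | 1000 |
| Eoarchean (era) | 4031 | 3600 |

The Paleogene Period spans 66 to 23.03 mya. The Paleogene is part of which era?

Cenozoic

The Paleogene (66–23.03 Ma) lies entirely within 66–0 Ma, the Cenozoic Era.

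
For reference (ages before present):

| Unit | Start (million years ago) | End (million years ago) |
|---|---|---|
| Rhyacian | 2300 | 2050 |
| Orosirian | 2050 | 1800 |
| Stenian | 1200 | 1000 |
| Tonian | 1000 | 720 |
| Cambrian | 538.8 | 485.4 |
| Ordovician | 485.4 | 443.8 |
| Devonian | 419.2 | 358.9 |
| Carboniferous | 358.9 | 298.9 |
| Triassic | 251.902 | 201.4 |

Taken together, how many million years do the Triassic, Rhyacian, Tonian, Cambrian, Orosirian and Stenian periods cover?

Duration is start − end for each: (251.902 − 201.4) + (2300 − 2050) + (1000 − 720) + (538.8 − 485.4) + (2050 − 1800) + (1200 − 1000).
That is 50.502 + 250 + 280 + 53.4 + 250 + 200, which totals 1083.902 million years.

1083.902 million years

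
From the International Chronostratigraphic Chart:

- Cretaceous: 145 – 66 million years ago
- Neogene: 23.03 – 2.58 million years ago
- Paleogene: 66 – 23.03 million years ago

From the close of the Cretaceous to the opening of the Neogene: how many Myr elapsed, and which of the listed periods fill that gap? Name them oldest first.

42.97 million years; Paleogene

End of Cretaceous = 66 Ma; start of Neogene = 23.03 Ma.
Gap = 66 − 23.03 = 42.97 Myr.
Periods wholly inside 66–23.03 Ma: Paleogene (66–23.03).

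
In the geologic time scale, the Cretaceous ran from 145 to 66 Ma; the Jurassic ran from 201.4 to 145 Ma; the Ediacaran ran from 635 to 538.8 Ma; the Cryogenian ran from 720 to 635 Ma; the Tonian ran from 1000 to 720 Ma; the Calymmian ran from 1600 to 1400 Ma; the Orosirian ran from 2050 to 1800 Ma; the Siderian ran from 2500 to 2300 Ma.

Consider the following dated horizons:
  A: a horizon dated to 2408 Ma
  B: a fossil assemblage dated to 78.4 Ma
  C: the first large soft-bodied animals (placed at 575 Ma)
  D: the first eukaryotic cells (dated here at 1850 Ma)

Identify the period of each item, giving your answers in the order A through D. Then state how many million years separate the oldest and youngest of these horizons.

A — Siderian; B — Cretaceous; C — Ediacaran; D — Orosirian; span 2329.6 million years

Match each age against the start–end ranges in the excerpt: A = 2408 Ma → Siderian (2500–2300); B = 78.4 Ma → Cretaceous (145–66); C = 575 Ma → Ediacaran (635–538.8); D = 1850 Ma → Orosirian (2050–1800).
The largest age is 2408 Ma and the smallest is 78.4 Ma; their difference is 2329.6 Myr.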